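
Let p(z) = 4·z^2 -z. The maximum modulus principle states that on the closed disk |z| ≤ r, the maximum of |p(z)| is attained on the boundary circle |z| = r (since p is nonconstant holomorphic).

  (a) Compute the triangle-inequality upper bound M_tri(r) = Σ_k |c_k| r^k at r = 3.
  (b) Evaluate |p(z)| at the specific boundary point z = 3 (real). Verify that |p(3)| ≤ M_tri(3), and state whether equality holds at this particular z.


Coefficients: c_0 = 0, c_1 = -1, c_2 = 4. Radius r = 3.
Part (a). Triangle bound: M_tri(r) = Σ_k |c_k| r^k
  = |0|·3^0 + |-1|·3^1 + |4|·3^2
  = 0 + 3 + 36 = 39.
This bounds M(r) := max_{|z|=r} |p(z)| from above; equality holds iff all terms c_k z^k can be made to align in phase at a single z on |z|=r.
Part (b). At z = 3 (real, on the circle |z| = r):
  p(3) = (0)·3^0 + (-1)·3^1 + (4)·3^2 = 33.
  |p(3)| = 33.
Check: |p(3)| = 33 ≤ 39 = M_tri(3). ✓ Equality does not hold at z = 3 (the coefficients have mixed signs, so the terms do not all align in phase there).

M_tri(3) = 39; |p(3)| = 33; equality at z=3: no.


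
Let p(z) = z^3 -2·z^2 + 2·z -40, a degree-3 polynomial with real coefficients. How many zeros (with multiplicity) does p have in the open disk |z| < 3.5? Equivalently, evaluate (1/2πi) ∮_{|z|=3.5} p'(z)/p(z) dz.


The zeros of p are: 4, (-1 + 3i), (-1 - 3i).
Their magnitudes are: 4, 3.162, 3.162.
Zeros with |z| < R = 3.5: (-1 + 3i), (-1 - 3i).
Count = 2.
By the argument principle, (1/2πi) ∮_{|z|=R} p'(z)/p(z) dz equals exactly this count.

Number of zeros inside |z| < 3.5: 2.


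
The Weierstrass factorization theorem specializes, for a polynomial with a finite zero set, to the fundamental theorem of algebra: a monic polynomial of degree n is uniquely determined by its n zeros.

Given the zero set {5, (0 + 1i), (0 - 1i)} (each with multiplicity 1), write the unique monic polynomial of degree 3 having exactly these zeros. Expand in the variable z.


The polynomial is p(z) = ∏_{α ∈ S} (z − α), where S = {5, (0 + 1i), (0 - 1i)}.
Expanding the product yields: p(z) = z^3 -5·z^2 + z -5.
Note conjugate pairs combine to real quadratics: (z − (0+1i))(z − (0−1i)) = z² + 1.
The resulting polynomial has degree 3 and real coefficients as required.

p(z) = z^3 -5·z^2 + z -5.


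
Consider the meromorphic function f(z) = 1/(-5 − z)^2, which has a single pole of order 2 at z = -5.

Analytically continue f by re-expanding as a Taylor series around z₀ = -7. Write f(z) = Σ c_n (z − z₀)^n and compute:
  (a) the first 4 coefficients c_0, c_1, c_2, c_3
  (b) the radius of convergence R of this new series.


Let w = z − z₀, so z = z₀ + w.
Then -5 − z = -5 − (z₀ + w) = (-5 − z₀) − w = 2 − w.
f(z) = 1/(2 − w)^2 = (1/(2)^2) · (1 − w/(2))^{−2}.
By the binomial series (1−u)^{−2} = Σ_{n≥0} C(n+1, 1) u^n for |u|<1, with u = w/(2):
  c_n = C(n+1, 1) / (2)^(n+2).
  c_0 = 1/(2)^2 = 1/4.
  c_1 = 2/(2)^3 = 1/4.
  c_2 = 3/(2)^4 = 3/16.
  c_3 = 4/(2)^5 = 1/8.
The series is valid for |w/d| < 1, i.e. |z − z₀| < |d|.
Radius of convergence: R = |-5 − z₀| = |2| = 2 (distance from z₀ to the singularity z = -5).

c_0 = 1/4, c_1 = 1/4, c_2 = 3/16, c_3 = 1/8; R = 2.


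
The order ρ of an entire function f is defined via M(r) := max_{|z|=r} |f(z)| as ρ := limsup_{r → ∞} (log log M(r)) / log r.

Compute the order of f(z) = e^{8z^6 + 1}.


|e^{8z^6 + 1}| = e^{Re(8·z^6) + 1} ≤ e^{8|z|^6 + 1} = e^{8r^6 + 1} on |z| = r, so ρ ≤ 6. Choosing z on |z|=r so that 8·z^6 is real positive (always possible by picking arg z appropriately) gives |f(z)| = e^{8r^6 + 1}, matching the bound. The additive constant 1 does not affect log log M(r) ~ 6·log r. Hence ρ = 6.
Therefore ρ = 6.

Order ρ = 6.


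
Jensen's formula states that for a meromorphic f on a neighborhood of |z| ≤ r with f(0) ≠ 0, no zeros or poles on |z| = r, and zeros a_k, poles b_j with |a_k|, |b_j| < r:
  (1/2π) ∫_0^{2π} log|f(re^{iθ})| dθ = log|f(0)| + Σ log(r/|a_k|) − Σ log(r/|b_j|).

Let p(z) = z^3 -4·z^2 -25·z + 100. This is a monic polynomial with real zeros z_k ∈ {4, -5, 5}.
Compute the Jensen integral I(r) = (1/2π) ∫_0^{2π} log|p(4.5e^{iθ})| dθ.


Zeros: -5, 4, 5; r = 4.5.
Inside |z| < r: 4. Outside (|z| ≥ r): -5, 5.
p(0) = 100, so log|p(0)| = log(100) = 4.6052.
Apply Jensen: I(r) = log|p(0)| + Σ_k log(r/|z_k|), summed over zeros inside |z| < r.
  log(r/|z_k|) for z_k = 4: log(4.5/4) = 0.1178
  Outside zeros (-5, 5) contribute nothing to the Jensen sum.
Sum over inside zeros: 0.1178.
I(r) = log|p(0)| + (inside sum) = 4.6052 + 0.1178 = 4.7230.
Note: since some zeros are outside |z| ≤ r, the simplified n·log(r) form does NOT apply — only the inside zeros contribute.

I(r) ≈ 4.7230.


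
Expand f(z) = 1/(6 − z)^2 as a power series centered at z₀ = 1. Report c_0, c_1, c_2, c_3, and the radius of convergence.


Let w = z − z₀, so z = z₀ + w.
Then 6 − z = 6 − (z₀ + w) = (6 − z₀) − w = 5 − w.
f(z) = 1/(5 − w)^2 = (1/(5)^2) · (1 − w/(5))^{−2}.
By the binomial series (1−u)^{−2} = Σ_{n≥0} C(n+1, 1) u^n for |u|<1, with u = w/(5):
  c_n = C(n+1, 1) / (5)^(n+2).
  c_0 = 1/(5)^2 = 1/25.
  c_1 = 2/(5)^3 = 2/125.
  c_2 = 3/(5)^4 = 3/625.
  c_3 = 4/(5)^5 = 4/3125.
The series is valid for |w/d| < 1, i.e. |z − z₀| < |d|.
Radius of convergence: R = |6 − z₀| = |5| = 5 (distance from z₀ to the singularity z = 6).

c_0 = 1/25, c_1 = 2/125, c_2 = 3/625, c_3 = 4/3125; R = 5.


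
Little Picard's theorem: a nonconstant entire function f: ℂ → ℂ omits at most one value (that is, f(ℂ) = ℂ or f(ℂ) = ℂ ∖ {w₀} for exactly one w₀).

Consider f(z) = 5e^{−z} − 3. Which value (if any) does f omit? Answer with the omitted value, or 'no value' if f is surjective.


Little Picard bounds the complement of f(ℂ) to at most one point.
e^{−z} is never zero on ℂ, so 5·e^{−z} takes every value in ℂ ∖ {0}. Adding -3 shifts the range to ℂ ∖ {-3}. Thus f omits exactly the value -3.

Omitted value: -3.


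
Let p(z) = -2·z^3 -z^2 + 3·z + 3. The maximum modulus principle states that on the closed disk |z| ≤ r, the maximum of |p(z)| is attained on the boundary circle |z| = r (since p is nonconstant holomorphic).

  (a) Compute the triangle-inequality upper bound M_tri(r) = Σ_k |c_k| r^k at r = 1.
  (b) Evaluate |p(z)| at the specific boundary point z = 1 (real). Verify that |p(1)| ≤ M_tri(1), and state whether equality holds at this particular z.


Coefficients: c_0 = 3, c_1 = 3, c_2 = -1, c_3 = -2. Radius r = 1.
Part (a). Triangle bound: M_tri(r) = Σ_k |c_k| r^k
  = |3|·1^0 + |3|·1^1 + |-1|·1^2 + |-2|·1^3
  = 3 + 3 + 1 + 2 = 9.
This bounds M(r) := max_{|z|=r} |p(z)| from above; equality holds iff all terms c_k z^k can be made to align in phase at a single z on |z|=r.
Part (b). At z = 1 (real, on the circle |z| = r):
  p(1) = (3)·1^0 + (3)·1^1 + (-1)·1^2 + (-2)·1^3 = 3.
  |p(1)| = 3.
Check: |p(1)| = 3 ≤ 9 = M_tri(1). ✓ Equality does not hold at z = 1 (the coefficients have mixed signs, so the terms do not all align in phase there).

M_tri(1) = 9; |p(1)| = 3; equality at z=1: no.


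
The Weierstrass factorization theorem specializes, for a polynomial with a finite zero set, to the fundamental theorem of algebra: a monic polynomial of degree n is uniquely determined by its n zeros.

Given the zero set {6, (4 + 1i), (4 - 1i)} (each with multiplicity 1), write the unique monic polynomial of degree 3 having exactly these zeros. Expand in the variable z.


The polynomial is p(z) = ∏_{α ∈ S} (z − α), where S = {6, (4 + 1i), (4 - 1i)}.
Expanding the product yields: p(z) = z^3 -14·z^2 + 65·z -102.
Note conjugate pairs combine to real quadratics: (z − (4+1i))(z − (4−1i)) = z² − 8z + 17.
The resulting polynomial has degree 3 and real coefficients as required.

p(z) = z^3 -14·z^2 + 65·z -102.


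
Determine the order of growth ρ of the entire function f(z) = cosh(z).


cosh(w) is a linear combination of e^{iw} and e^{−iw} (or e^w, e^{−w} in the hyperbolic case), so |cosh(w)| ≤ e^{|w|}. With w = z, |w| ≤ 1|z| + 0 = 1r + 0 on |z| = r, giving M(r) ≤ e^{1r + 0}, so ρ ≤ 1. On a suitable ray (z = it for sin/cos; z = t for sinh/cosh, t real → ∞), |cosh(z)| grows like e^{1|t|}/2, so ρ ≥ 1. Hence ρ = 1.
Therefore ρ = 1.

Order ρ = 1.


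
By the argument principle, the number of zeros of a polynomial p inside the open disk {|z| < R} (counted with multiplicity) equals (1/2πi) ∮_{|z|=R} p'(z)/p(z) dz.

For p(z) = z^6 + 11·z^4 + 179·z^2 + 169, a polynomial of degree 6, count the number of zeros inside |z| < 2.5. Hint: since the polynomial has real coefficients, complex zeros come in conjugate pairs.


The zeros of p are: (2 + 3i), (2 - 3i), (0 + 1i), (0 - 1i), (-2 + 3i), (-2 - 3i).
Their magnitudes are: 3.606, 3.606, 1, 1, 3.606, 3.606.
Zeros with |z| < R = 2.5: (0 + 1i), (0 - 1i).
Count = 2.
By the argument principle, (1/2πi) ∮_{|z|=R} p'(z)/p(z) dz equals exactly this count.

Number of zeros inside |z| < 2.5: 2.


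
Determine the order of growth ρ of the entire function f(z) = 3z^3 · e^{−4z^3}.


M(r) = max_{|z|=r} |3|·|z|^3·|e^{−4z^3}| = 3·r^3 · e^{4r^3} (the factors attain their maxima compatibly on |z|=r). Then log M(r) = log 3 + 3·log r + 4r^3, dominated by the last term, so log log M(r) ~ 3·log r. The polynomial factor 3z^3 contributes only a log r term and does not affect the order. ρ = 3.
Therefore ρ = 3.

Order ρ = 3.


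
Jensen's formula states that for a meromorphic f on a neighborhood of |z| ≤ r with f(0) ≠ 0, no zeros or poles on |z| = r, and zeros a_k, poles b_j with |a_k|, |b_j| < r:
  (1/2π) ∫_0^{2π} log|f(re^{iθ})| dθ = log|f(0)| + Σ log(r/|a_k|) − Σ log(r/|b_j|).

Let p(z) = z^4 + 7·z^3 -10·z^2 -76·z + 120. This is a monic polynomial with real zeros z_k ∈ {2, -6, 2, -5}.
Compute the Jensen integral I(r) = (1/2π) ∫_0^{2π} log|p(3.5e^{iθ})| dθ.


Zeros: -6, -5, 2, 2; r = 3.5.
Inside |z| < r: 2, 2. Outside (|z| ≥ r): -6, -5.
p(0) = 120, so log|p(0)| = log(120) = 4.7875.
Apply Jensen: I(r) = log|p(0)| + Σ_k log(r/|z_k|), summed over zeros inside |z| < r.
  log(r/|z_k|) for z_k = 2: log(3.5/2) = 0.5596
  log(r/|z_k|) for z_k = 2: log(3.5/2) = 0.5596
  Outside zeros (-6, -5) contribute nothing to the Jensen sum.
Sum over inside zeros: 1.1192.
I(r) = log|p(0)| + (inside sum) = 4.7875 + 1.1192 = 5.9067.
Note: since some zeros are outside |z| ≤ r, the simplified n·log(r) form does NOT apply — only the inside zeros contribute.

I(r) ≈ 5.9067.


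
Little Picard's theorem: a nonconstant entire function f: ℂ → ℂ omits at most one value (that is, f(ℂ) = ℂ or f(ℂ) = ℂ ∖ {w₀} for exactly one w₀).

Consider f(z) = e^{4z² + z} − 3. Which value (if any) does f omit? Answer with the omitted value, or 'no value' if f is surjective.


Little Picard bounds the complement of f(ℂ) to at most one point.
The exponent g(z) = 4z² + z is a nonconstant polynomial, hence surjective onto ℂ. So e^{g(z)} takes every value in {e^w : w ∈ ℂ} = ℂ ∖ {0}. Adding -3 shifts the range to ℂ ∖ {-3}. f omits exactly -3.

Omitted value: -3.


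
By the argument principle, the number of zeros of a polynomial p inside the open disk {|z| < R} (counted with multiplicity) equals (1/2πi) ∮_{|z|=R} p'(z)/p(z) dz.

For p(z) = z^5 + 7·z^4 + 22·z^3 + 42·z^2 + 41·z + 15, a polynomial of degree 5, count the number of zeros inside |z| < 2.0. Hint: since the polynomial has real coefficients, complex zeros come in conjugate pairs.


The zeros of p are: -3, -1, -1, (-1 + 2i), (-1 - 2i).
Their magnitudes are: 3, 1, 1, 2.236, 2.236.
Zeros with |z| < R = 2.0: -1, -1.
Count = 2.
By the argument principle, (1/2πi) ∮_{|z|=R} p'(z)/p(z) dz equals exactly this count.

Number of zeros inside |z| < 2.0: 2.


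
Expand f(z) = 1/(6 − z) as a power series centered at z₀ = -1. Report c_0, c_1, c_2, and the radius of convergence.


Let w = z − z₀, so z = z₀ + w.
Then 6 − z = 6 − (z₀ + w) = (6 − z₀) − w = 7 − w.
f(z) = 1/(7 − w) = (1/(7)) · 1/(1 − w/(7)) = Σ_{n≥0} w^n / (7)^(n+1).
So c_n = 1/(7)^(n+1):
  c_0 = 1/(7)^1 = 1/7.
  c_1 = 1/(7)^2 = 1/49.
  c_2 = 1/(7)^3 = 1/343.
The series is valid for |w/d| < 1, i.e. |z − z₀| < |d|.
Radius of convergence: R = |6 − z₀| = |7| = 7 (distance from z₀ to the singularity z = 6).

c_0 = 1/7, c_1 = 1/49, c_2 = 1/343; R = 7.


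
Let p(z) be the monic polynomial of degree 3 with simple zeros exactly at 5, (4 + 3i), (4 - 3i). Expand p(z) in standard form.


The polynomial is p(z) = ∏_{α ∈ S} (z − α), where S = {5, (4 + 3i), (4 - 3i)}.
Expanding the product yields: p(z) = z^3 -13·z^2 + 65·z -125.
Note conjugate pairs combine to real quadratics: (z − (4+3i))(z − (4−3i)) = z² − 8z + 25.
The resulting polynomial has degree 3 and real coefficients as required.

p(z) = z^3 -13·z^2 + 65·z -125.


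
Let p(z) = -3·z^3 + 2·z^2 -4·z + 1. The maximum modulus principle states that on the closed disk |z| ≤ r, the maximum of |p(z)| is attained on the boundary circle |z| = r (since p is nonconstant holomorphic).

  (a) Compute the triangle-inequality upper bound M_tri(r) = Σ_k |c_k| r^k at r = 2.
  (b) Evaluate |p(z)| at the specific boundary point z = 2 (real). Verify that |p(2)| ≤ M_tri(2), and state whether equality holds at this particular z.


Coefficients: c_0 = 1, c_1 = -4, c_2 = 2, c_3 = -3. Radius r = 2.
Part (a). Triangle bound: M_tri(r) = Σ_k |c_k| r^k
  = |1|·2^0 + |-4|·2^1 + |2|·2^2 + |-3|·2^3
  = 1 + 8 + 8 + 24 = 41.
This bounds M(r) := max_{|z|=r} |p(z)| from above; equality holds iff all terms c_k z^k can be made to align in phase at a single z on |z|=r.
Part (b). At z = 2 (real, on the circle |z| = r):
  p(2) = (1)·2^0 + (-4)·2^1 + (2)·2^2 + (-3)·2^3 = -23.
  |p(2)| = 23.
Check: |p(2)| = 23 ≤ 41 = M_tri(2). ✓ Equality does not hold at z = 2 (the coefficients have mixed signs, so the terms do not all align in phase there).

M_tri(2) = 41; |p(2)| = 23; equality at z=2: no.


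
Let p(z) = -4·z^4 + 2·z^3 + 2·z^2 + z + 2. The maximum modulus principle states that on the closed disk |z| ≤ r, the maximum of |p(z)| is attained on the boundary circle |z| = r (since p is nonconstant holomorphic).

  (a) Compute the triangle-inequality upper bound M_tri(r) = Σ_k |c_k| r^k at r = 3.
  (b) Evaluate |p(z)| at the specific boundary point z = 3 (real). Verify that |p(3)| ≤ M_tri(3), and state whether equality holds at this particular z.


Coefficients: c_0 = 2, c_1 = 1, c_2 = 2, c_3 = 2, c_4 = -4. Radius r = 3.
Part (a). Triangle bound: M_tri(r) = Σ_k |c_k| r^k
  = |2|·3^0 + |1|·3^1 + |2|·3^2 + |2|·3^3 + |-4|·3^4
  = 2 + 3 + 18 + 54 + 324 = 401.
This bounds M(r) := max_{|z|=r} |p(z)| from above; equality holds iff all terms c_k z^k can be made to align in phase at a single z on |z|=r.
Part (b). At z = 3 (real, on the circle |z| = r):
  p(3) = (2)·3^0 + (1)·3^1 + (2)·3^2 + (2)·3^3 + (-4)·3^4 = -247.
  |p(3)| = 247.
Check: |p(3)| = 247 ≤ 401 = M_tri(3). ✓ Equality does not hold at z = 3 (the coefficients have mixed signs, so the terms do not all align in phase there).

M_tri(3) = 401; |p(3)| = 247; equality at z=3: no.


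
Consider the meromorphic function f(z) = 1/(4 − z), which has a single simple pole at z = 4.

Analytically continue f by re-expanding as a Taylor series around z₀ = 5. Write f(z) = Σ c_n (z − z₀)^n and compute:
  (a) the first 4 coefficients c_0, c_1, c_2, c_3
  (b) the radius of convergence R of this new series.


Let w = z − z₀, so z = z₀ + w.
Then 4 − z = 4 − (z₀ + w) = (4 − z₀) − w = -1 − w.
f(z) = 1/(-1 − w) = (1/(-1)) · 1/(1 − w/(-1)) = Σ_{n≥0} w^n / (-1)^(n+1).
So c_n = 1/(-1)^(n+1):
  c_0 = 1/(-1)^1 = -1.
  c_1 = 1/(-1)^2 = 1.
  c_2 = 1/(-1)^3 = -1.
  c_3 = 1/(-1)^4 = 1.
The series is valid for |w/d| < 1, i.e. |z − z₀| < |d|.
Radius of convergence: R = |4 − z₀| = |-1| = 1 (distance from z₀ to the singularity z = 4).

c_0 = -1, c_1 = 1, c_2 = -1, c_3 = 1; R = 1.


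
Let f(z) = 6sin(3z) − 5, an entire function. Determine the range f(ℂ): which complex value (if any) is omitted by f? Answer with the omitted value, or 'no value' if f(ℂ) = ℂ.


Little Picard bounds the complement of f(ℂ) to at most one point.
sin is entire and surjective onto ℂ: for every w ∈ ℂ, sin(ζ) = w has a solution ζ ∈ ℂ (e.g., via the complex inverse arcsin). With ζ = 3z this gives z = ζ/(3). Then 6·sin(3z) takes every value in 6·ℂ = ℂ, and adding -5 is a bijection of ℂ. So f is surjective and omits no value. (Note: only on the real line is sin bounded by [−1, 1].)

Omitted value: no value.


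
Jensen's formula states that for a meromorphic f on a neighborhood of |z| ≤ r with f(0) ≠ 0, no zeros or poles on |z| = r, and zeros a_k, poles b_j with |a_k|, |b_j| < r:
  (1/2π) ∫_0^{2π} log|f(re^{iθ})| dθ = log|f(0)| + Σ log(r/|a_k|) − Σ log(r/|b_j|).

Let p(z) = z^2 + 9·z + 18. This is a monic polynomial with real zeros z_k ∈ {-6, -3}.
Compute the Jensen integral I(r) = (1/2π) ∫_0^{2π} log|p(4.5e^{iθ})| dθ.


Zeros: -6, -3; r = 4.5.
Inside |z| < r: -3. Outside (|z| ≥ r): -6.
p(0) = 18, so log|p(0)| = log(18) = 2.8904.
Apply Jensen: I(r) = log|p(0)| + Σ_k log(r/|z_k|), summed over zeros inside |z| < r.
  log(r/|z_k|) for z_k = -3: log(4.5/3) = 0.4055
  Outside zeros (-6) contribute nothing to the Jensen sum.
Sum over inside zeros: 0.4055.
I(r) = log|p(0)| + (inside sum) = 2.8904 + 0.4055 = 3.2958.
Note: since some zeros are outside |z| ≤ r, the simplified n·log(r) form does NOT apply — only the inside zeros contribute.

I(r) ≈ 3.2958.


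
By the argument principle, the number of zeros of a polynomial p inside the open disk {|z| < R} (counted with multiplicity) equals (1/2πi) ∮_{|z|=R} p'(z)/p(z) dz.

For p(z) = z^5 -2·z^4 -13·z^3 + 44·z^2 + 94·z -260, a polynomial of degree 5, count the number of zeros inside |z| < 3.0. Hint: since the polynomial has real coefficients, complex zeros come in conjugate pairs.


The zeros of p are: (3 + 2i), (3 - 2i), (-3 + 1i), (-3 - 1i), 2.
Their magnitudes are: 3.606, 3.606, 3.162, 3.162, 2.
Zeros with |z| < R = 3.0: 2.
Count = 1.
By the argument principle, (1/2πi) ∮_{|z|=R} p'(z)/p(z) dz equals exactly this count.

Number of zeros inside |z| < 3.0: 1.


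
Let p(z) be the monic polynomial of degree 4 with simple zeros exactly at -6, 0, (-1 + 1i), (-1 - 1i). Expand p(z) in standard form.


The polynomial is p(z) = ∏_{α ∈ S} (z − α), where S = {-6, 0, (-1 + 1i), (-1 - 1i)}.
Expanding the product yields: p(z) = z^4 + 8·z^3 + 14·z^2 + 12·z.
Note conjugate pairs combine to real quadratics: (z − (-1+1i))(z − (-1−1i)) = z² + 2z + 2.
The resulting polynomial has degree 4 and real coefficients as required.

p(z) = z^4 + 8·z^3 + 14·z^2 + 12·z.


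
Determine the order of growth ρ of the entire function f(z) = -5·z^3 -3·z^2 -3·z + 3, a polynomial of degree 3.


|f(z)| ≤ Σ|c_k|·r^k = O(r^3) as r → ∞. Polynomial growth is O(e^{r^ε}) for every ε > 0 (since r^3/e^{r^ε} → 0), so ρ ≤ ε for all ε > 0, i.e. ρ = 0. Every nonconstant polynomial has order 0.
Therefore ρ = 0.

Order ρ = 0.


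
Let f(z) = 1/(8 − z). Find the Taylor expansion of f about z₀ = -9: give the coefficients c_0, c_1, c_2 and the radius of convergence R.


Let w = z − z₀, so z = z₀ + w.
Then 8 − z = 8 − (z₀ + w) = (8 − z₀) − w = 17 − w.
f(z) = 1/(17 − w) = (1/(17)) · 1/(1 − w/(17)) = Σ_{n≥0} w^n / (17)^(n+1).
So c_n = 1/(17)^(n+1):
  c_0 = 1/(17)^1 = 1/17.
  c_1 = 1/(17)^2 = 1/289.
  c_2 = 1/(17)^3 = 1/4913.
The series is valid for |w/d| < 1, i.e. |z − z₀| < |d|.
Radius of convergence: R = |8 − z₀| = |17| = 17 (distance from z₀ to the singularity z = 8).

c_0 = 1/17, c_1 = 1/289, c_2 = 1/4913; R = 17.


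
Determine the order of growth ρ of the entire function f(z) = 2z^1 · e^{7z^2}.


M(r) = max_{|z|=r} |2|·|z|^1·|e^{7z^2}| = 2·r^1 · e^{7r^2} (the factors attain their maxima compatibly on |z|=r). Then log M(r) = log 2 + 1·log r + 7r^2, dominated by the last term, so log log M(r) ~ 2·log r. The polynomial factor 2z^1 contributes only a log r term and does not affect the order. ρ = 2.
Therefore ρ = 2.

Order ρ = 2.


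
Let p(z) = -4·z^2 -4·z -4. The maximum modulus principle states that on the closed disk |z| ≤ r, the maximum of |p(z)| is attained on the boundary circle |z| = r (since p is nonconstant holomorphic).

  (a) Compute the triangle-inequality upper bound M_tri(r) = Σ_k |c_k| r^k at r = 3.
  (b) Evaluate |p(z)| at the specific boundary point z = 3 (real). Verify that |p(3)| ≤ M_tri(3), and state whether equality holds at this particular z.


Coefficients: c_0 = -4, c_1 = -4, c_2 = -4. Radius r = 3.
Part (a). Triangle bound: M_tri(r) = Σ_k |c_k| r^k
  = |-4|·3^0 + |-4|·3^1 + |-4|·3^2
  = 4 + 12 + 36 = 52.
This bounds M(r) := max_{|z|=r} |p(z)| from above; equality holds iff all terms c_k z^k can be made to align in phase at a single z on |z|=r.
Part (b). At z = 3 (real, on the circle |z| = r):
  p(3) = (-4)·3^0 + (-4)·3^1 + (-4)·3^2 = -52.
  |p(3)| = 52.
Since all nonzero coefficients share the same sign, |p(3)| = 52 = M_tri(3); the triangle bound is attained at z = 3, so in fact M(r) = 52.

M_tri(3) = 52; |p(3)| = 52; equality at z=3: yes.


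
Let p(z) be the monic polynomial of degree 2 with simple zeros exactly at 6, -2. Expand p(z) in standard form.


The polynomial is p(z) = ∏_{α ∈ S} (z − α), where S = {6, -2}.
Expanding the product yields: p(z) = z^2 -4·z -12.
The resulting polynomial has degree 2 and real coefficients as required.

p(z) = z^2 -4·z -12.


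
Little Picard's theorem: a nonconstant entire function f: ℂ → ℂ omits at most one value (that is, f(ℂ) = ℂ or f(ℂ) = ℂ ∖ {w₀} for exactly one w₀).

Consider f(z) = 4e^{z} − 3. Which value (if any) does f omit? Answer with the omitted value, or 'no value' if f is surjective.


Little Picard bounds the complement of f(ℂ) to at most one point.
e^{z} is never zero on ℂ, so 4·e^{z} takes every value in ℂ ∖ {0}. Adding -3 shifts the range to ℂ ∖ {-3}. Thus f omits exactly the value -3.

Omitted value: -3.


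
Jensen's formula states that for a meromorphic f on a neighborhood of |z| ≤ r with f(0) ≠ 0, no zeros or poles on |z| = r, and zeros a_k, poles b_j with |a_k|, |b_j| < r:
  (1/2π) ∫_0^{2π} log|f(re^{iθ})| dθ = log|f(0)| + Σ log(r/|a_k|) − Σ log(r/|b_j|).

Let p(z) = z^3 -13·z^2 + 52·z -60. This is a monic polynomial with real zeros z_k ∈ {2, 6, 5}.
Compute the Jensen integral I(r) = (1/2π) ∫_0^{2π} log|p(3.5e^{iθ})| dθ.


Zeros: 2, 5, 6; r = 3.5.
Inside |z| < r: 2. Outside (|z| ≥ r): 5, 6.
p(0) = -60, so log|p(0)| = log(60) = 4.0943.
Apply Jensen: I(r) = log|p(0)| + Σ_k log(r/|z_k|), summed over zeros inside |z| < r.
  log(r/|z_k|) for z_k = 2: log(3.5/2) = 0.5596
  Outside zeros (5, 6) contribute nothing to the Jensen sum.
Sum over inside zeros: 0.5596.
I(r) = log|p(0)| + (inside sum) = 4.0943 + 0.5596 = 4.6540.
Note: since some zeros are outside |z| ≤ r, the simplified n·log(r) form does NOT apply — only the inside zeros contribute.

I(r) ≈ 4.6540.


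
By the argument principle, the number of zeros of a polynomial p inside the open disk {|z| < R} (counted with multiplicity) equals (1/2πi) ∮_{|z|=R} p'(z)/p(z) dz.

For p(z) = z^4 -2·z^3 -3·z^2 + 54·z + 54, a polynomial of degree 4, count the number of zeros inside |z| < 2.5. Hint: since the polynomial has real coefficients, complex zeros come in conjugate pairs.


The zeros of p are: (3 + 3i), (3 - 3i), -1, -3.
Their magnitudes are: 4.243, 4.243, 1, 3.
Zeros with |z| < R = 2.5: -1.
Count = 1.
By the argument principle, (1/2πi) ∮_{|z|=R} p'(z)/p(z) dz equals exactly this count.

Number of zeros inside |z| < 2.5: 1.


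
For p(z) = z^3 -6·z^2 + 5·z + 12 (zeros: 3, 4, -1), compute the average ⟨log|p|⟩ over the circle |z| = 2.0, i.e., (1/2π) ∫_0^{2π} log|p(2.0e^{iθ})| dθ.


Zeros: -1, 3, 4; r = 2.0.
Inside |z| < r: -1. Outside (|z| ≥ r): 3, 4.
p(0) = 12, so log|p(0)| = log(12) = 2.4849.
Apply Jensen: I(r) = log|p(0)| + Σ_k log(r/|z_k|), summed over zeros inside |z| < r.
  log(r/|z_k|) for z_k = -1: log(2.0/1) = 0.6931
  Outside zeros (3, 4) contribute nothing to the Jensen sum.
Sum over inside zeros: 0.6931.
I(r) = log|p(0)| + (inside sum) = 2.4849 + 0.6931 = 3.1781.
Note: since some zeros are outside |z| ≤ r, the simplified n·log(r) form does NOT apply — only the inside zeros contribute.

I(r) ≈ 3.1781.


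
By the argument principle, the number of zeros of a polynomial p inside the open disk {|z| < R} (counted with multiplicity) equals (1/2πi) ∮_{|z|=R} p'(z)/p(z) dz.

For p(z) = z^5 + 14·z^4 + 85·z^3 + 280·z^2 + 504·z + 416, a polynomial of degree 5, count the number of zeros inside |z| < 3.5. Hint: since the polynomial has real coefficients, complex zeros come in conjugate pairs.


The zeros of p are: -4, (-2 + 2i), (-2 - 2i), (-3 + 2i), (-3 - 2i).
Their magnitudes are: 4, 2.828, 2.828, 3.606, 3.606.
Zeros with |z| < R = 3.5: (-2 + 2i), (-2 - 2i).
Count = 2.
By the argument principle, (1/2πi) ∮_{|z|=R} p'(z)/p(z) dz equals exactly this count.

Number of zeros inside |z| < 3.5: 2.


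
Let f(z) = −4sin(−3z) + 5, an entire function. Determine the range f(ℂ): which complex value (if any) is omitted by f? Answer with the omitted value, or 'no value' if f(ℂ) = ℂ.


Little Picard bounds the complement of f(ℂ) to at most one point.
sin is entire and surjective onto ℂ: for every w ∈ ℂ, sin(ζ) = w has a solution ζ ∈ ℂ (e.g., via the complex inverse arcsin). With ζ = −3z this gives z = ζ/(-3). Then -4·sin(−3z) takes every value in -4·ℂ = ℂ, and adding 5 is a bijection of ℂ. So f is surjective and omits no value. (Note: only on the real line is sin bounded by [−1, 1].)

Omitted value: no value.


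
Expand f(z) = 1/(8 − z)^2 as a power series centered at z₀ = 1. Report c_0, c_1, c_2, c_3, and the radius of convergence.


Let w = z − z₀, so z = z₀ + w.
Then 8 − z = 8 − (z₀ + w) = (8 − z₀) − w = 7 − w.
f(z) = 1/(7 − w)^2 = (1/(7)^2) · (1 − w/(7))^{−2}.
By the binomial series (1−u)^{−2} = Σ_{n≥0} C(n+1, 1) u^n for |u|<1, with u = w/(7):
  c_n = C(n+1, 1) / (7)^(n+2).
  c_0 = 1/(7)^2 = 1/49.
  c_1 = 2/(7)^3 = 2/343.
  c_2 = 3/(7)^4 = 3/2401.
  c_3 = 4/(7)^5 = 4/16807.
The series is valid for |w/d| < 1, i.e. |z − z₀| < |d|.
Radius of convergence: R = |8 − z₀| = |7| = 7 (distance from z₀ to the singularity z = 8).

c_0 = 1/49, c_1 = 2/343, c_2 = 3/2401, c_3 = 4/16807; R = 7.


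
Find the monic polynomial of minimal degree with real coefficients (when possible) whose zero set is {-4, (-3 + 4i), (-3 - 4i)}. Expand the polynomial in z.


The polynomial is p(z) = ∏_{α ∈ S} (z − α), where S = {-4, (-3 + 4i), (-3 - 4i)}.
Expanding the product yields: p(z) = z^3 + 10·z^2 + 49·z + 100.
Note conjugate pairs combine to real quadratics: (z − (-3+4i))(z − (-3−4i)) = z² + 6z + 25.
The resulting polynomial has degree 3 and real coefficients as required.

p(z) = z^3 + 10·z^2 + 49·z + 100.


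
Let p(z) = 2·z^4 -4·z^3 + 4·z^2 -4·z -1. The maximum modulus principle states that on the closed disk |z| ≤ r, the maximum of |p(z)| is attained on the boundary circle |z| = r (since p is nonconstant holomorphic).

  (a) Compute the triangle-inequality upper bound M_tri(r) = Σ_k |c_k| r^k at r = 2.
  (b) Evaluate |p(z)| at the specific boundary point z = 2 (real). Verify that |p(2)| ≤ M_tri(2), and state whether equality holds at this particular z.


Coefficients: c_0 = -1, c_1 = -4, c_2 = 4, c_3 = -4, c_4 = 2. Radius r = 2.
Part (a). Triangle bound: M_tri(r) = Σ_k |c_k| r^k
  = |-1|·2^0 + |-4|·2^1 + |4|·2^2 + |-4|·2^3 + |2|·2^4
  = 1 + 8 + 16 + 32 + 32 = 89.
This bounds M(r) := max_{|z|=r} |p(z)| from above; equality holds iff all terms c_k z^k can be made to align in phase at a single z on |z|=r.
Part (b). At z = 2 (real, on the circle |z| = r):
  p(2) = (-1)·2^0 + (-4)·2^1 + (4)·2^2 + (-4)·2^3 + (2)·2^4 = 7.
  |p(2)| = 7.
Check: |p(2)| = 7 ≤ 89 = M_tri(2). ✓ Equality does not hold at z = 2 (the coefficients have mixed signs, so the terms do not all align in phase there).

M_tri(2) = 89; |p(2)| = 7; equality at z=2: no.


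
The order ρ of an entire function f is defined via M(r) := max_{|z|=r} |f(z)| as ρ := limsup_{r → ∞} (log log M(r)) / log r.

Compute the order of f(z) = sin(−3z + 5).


sin(w) is a linear combination of e^{iw} and e^{−iw} (or e^w, e^{−w} in the hyperbolic case), so |sin(w)| ≤ e^{|w|}. With w = −3z + 5, |w| ≤ 3|z| + 5 = 3r + 5 on |z| = r, giving M(r) ≤ e^{3r + 5}, so ρ ≤ 1. On a suitable ray (z = it for sin/cos; z = t for sinh/cosh, t real → ∞), |sin(−3z + 5)| grows like e^{3|t|}/2, so ρ ≥ 1. Hence ρ = 1.
Therefore ρ = 1.

Order ρ = 1.


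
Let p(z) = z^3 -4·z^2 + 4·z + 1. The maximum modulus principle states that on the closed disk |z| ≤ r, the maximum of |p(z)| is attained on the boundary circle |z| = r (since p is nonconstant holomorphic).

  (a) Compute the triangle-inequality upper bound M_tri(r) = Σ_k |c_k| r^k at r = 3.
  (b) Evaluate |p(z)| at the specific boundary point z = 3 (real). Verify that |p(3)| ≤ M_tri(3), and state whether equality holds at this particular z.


Coefficients: c_0 = 1, c_1 = 4, c_2 = -4, c_3 = 1. Radius r = 3.
Part (a). Triangle bound: M_tri(r) = Σ_k |c_k| r^k
  = |1|·3^0 + |4|·3^1 + |-4|·3^2 + |1|·3^3
  = 1 + 12 + 36 + 27 = 76.
This bounds M(r) := max_{|z|=r} |p(z)| from above; equality holds iff all terms c_k z^k can be made to align in phase at a single z on |z|=r.
Part (b). At z = 3 (real, on the circle |z| = r):
  p(3) = (1)·3^0 + (4)·3^1 + (-4)·3^2 + (1)·3^3 = 4.
  |p(3)| = 4.
Check: |p(3)| = 4 ≤ 76 = M_tri(3). ✓ Equality does not hold at z = 3 (the coefficients have mixed signs, so the terms do not all align in phase there).

M_tri(3) = 76; |p(3)| = 4; equality at z=3: no.


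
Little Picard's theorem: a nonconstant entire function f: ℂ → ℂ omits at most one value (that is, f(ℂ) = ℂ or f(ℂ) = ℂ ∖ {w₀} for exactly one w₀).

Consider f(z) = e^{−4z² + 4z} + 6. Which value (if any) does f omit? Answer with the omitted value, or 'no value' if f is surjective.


Little Picard bounds the complement of f(ℂ) to at most one point.
The exponent g(z) = −4z² + 4z is a nonconstant polynomial, hence surjective onto ℂ. So e^{g(z)} takes every value in {e^w : w ∈ ℂ} = ℂ ∖ {0}. Adding 6 shifts the range to ℂ ∖ {6}. f omits exactly 6.

Omitted value: 6.


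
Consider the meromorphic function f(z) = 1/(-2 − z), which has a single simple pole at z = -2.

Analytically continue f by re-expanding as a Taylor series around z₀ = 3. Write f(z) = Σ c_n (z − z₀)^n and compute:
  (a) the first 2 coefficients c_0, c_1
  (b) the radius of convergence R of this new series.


Let w = z − z₀, so z = z₀ + w.
Then -2 − z = -2 − (z₀ + w) = (-2 − z₀) − w = -5 − w.
f(z) = 1/(-5 − w) = (1/(-5)) · 1/(1 − w/(-5)) = Σ_{n≥0} w^n / (-5)^(n+1).
So c_n = 1/(-5)^(n+1):
  c_0 = 1/(-5)^1 = -1/5.
  c_1 = 1/(-5)^2 = 1/25.
The series is valid for |w/d| < 1, i.e. |z − z₀| < |d|.
Radius of convergence: R = |-2 − z₀| = |-5| = 5 (distance from z₀ to the singularity z = -2).

c_0 = -1/5, c_1 = 1/25; R = 5.


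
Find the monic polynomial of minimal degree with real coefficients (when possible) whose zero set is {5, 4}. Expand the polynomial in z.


The polynomial is p(z) = ∏_{α ∈ S} (z − α), where S = {5, 4}.
Expanding the product yields: p(z) = z^2 -9·z + 20.
The resulting polynomial has degree 2 and real coefficients as required.

p(z) = z^2 -9·z + 20.


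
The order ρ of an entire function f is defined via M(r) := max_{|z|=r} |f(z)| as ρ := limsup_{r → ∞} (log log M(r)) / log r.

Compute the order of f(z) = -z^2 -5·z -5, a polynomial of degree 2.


|f(z)| ≤ Σ|c_k|·r^k = O(r^2) as r → ∞. Polynomial growth is O(e^{r^ε}) for every ε > 0 (since r^2/e^{r^ε} → 0), so ρ ≤ ε for all ε > 0, i.e. ρ = 0. Every nonconstant polynomial has order 0.
Therefore ρ = 0.

Order ρ = 0.


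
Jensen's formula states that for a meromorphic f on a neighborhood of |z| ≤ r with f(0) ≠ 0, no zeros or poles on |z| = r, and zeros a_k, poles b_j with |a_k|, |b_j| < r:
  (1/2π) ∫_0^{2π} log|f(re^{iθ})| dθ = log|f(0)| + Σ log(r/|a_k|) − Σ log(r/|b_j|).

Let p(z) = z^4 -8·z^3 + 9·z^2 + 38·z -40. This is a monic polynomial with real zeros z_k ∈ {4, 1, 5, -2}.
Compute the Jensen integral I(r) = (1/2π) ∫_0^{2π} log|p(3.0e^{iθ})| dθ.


Zeros: -2, 1, 4, 5; r = 3.0.
Inside |z| < r: -2, 1. Outside (|z| ≥ r): 4, 5.
p(0) = -40, so log|p(0)| = log(40) = 3.6889.
Apply Jensen: I(r) = log|p(0)| + Σ_k log(r/|z_k|), summed over zeros inside |z| < r.
  log(r/|z_k|) for z_k = 1: log(3.0/1) = 1.0986
  log(r/|z_k|) for z_k = -2: log(3.0/2) = 0.4055
  Outside zeros (4, 5) contribute nothing to the Jensen sum.
Sum over inside zeros: 1.5041.
I(r) = log|p(0)| + (inside sum) = 3.6889 + 1.5041 = 5.1930.
Note: since some zeros are outside |z| ≤ r, the simplified n·log(r) form does NOT apply — only the inside zeros contribute.

I(r) ≈ 5.1930.


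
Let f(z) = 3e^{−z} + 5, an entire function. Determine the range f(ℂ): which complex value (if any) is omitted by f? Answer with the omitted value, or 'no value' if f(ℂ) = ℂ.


Little Picard bounds the complement of f(ℂ) to at most one point.
e^{−z} is never zero on ℂ, so 3·e^{−z} takes every value in ℂ ∖ {0}. Adding 5 shifts the range to ℂ ∖ {5}. Thus f omits exactly the value 5.

Omitted value: 5.


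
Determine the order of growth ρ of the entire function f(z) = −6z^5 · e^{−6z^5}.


M(r) = max_{|z|=r} |-6|·|z|^5·|e^{−6z^5}| = 6·r^5 · e^{6r^5} (the factors attain their maxima compatibly on |z|=r). Then log M(r) = log 6 + 5·log r + 6r^5, dominated by the last term, so log log M(r) ~ 5·log r. The polynomial factor -6z^5 contributes only a log r term and does not affect the order. ρ = 5.
Therefore ρ = 5.

Order ρ = 5.


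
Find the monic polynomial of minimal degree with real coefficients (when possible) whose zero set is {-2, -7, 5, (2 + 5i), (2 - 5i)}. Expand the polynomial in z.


The polynomial is p(z) = ∏_{α ∈ S} (z − α), where S = {-2, -7, 5, (2 + 5i), (2 - 5i)}.
Expanding the product yields: p(z) = z^5 -18·z^3 + 170·z^2 -619·z -2030.
Note conjugate pairs combine to real quadratics: (z − (2+5i))(z − (2−5i)) = z² − 4z + 29.
The resulting polynomial has degree 5 and real coefficients as required.

p(z) = z^5 -18·z^3 + 170·z^2 -619·z -2030.


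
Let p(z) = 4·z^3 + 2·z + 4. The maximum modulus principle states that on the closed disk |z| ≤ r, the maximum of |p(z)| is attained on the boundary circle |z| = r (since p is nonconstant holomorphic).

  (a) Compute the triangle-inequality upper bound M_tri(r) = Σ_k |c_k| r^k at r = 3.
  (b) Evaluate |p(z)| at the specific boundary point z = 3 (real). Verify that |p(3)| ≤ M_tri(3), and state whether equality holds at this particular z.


Coefficients: c_0 = 4, c_1 = 2, c_2 = 0, c_3 = 4. Radius r = 3.
Part (a). Triangle bound: M_tri(r) = Σ_k |c_k| r^k
  = |4|·3^0 + |2|·3^1 + |0|·3^2 + |4|·3^3
  = 4 + 6 + 0 + 108 = 118.
This bounds M(r) := max_{|z|=r} |p(z)| from above; equality holds iff all terms c_k z^k can be made to align in phase at a single z on |z|=r.
Part (b). At z = 3 (real, on the circle |z| = r):
  p(3) = (4)·3^0 + (2)·3^1 + (0)·3^2 + (4)·3^3 = 118.
  |p(3)| = 118.
Since all nonzero coefficients share the same sign, |p(3)| = 118 = M_tri(3); the triangle bound is attained at z = 3, so in fact M(r) = 118.

M_tri(3) = 118; |p(3)| = 118; equality at z=3: yes.


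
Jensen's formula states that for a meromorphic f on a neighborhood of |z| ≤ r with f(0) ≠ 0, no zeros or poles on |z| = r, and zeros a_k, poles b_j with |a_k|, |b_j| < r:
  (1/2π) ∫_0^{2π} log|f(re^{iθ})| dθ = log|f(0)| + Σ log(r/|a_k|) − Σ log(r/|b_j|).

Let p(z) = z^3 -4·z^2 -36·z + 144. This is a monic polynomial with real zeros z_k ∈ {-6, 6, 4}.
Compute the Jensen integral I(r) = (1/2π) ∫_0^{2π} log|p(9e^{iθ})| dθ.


Zeros: -6, 4, 6; r = 9.
Inside |z| < r: -6, 4, 6. Outside (|z| ≥ r): ∅.
p(0) = 144, so log|p(0)| = log(144) = 4.9698.
Apply Jensen: I(r) = log|p(0)| + Σ_k log(r/|z_k|), summed over zeros inside |z| < r.
  log(r/|z_k|) for z_k = -6: log(9/6) = 0.4055
  log(r/|z_k|) for z_k = 6: log(9/6) = 0.4055
  log(r/|z_k|) for z_k = 4: log(9/4) = 0.8109
Sum over inside zeros: 1.6219.
I(r) = log|p(0)| + (inside sum) = 4.9698 + 1.6219 = 6.5917.
Closed form (all zeros inside, monic): I(r) = n·log(r) = 3·log(9) = 6.5917. ✓

I(r) ≈ 6.5917.


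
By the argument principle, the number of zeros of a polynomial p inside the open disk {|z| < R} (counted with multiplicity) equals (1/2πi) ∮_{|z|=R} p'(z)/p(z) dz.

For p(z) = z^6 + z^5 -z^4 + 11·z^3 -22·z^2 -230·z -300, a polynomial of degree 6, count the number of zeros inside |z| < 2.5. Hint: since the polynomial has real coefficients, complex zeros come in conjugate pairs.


The zeros of p are: (1 + 3i), (1 - 3i), (-2 + 1i), (-2 - 1i), -2, 3.
Their magnitudes are: 3.162, 3.162, 2.236, 2.236, 2, 3.
Zeros with |z| < R = 2.5: (-2 + 1i), (-2 - 1i), -2.
Count = 3.
By the argument principle, (1/2πi) ∮_{|z|=R} p'(z)/p(z) dz equals exactly this count.

Number of zeros inside |z| < 2.5: 3.


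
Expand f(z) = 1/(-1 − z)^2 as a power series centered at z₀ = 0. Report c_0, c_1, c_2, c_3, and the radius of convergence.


Let w = z − z₀, so z = z₀ + w.
Then -1 − z = -1 − (z₀ + w) = (-1 − z₀) − w = -1 − w.
f(z) = 1/(-1 − w)^2 = (1/(-1)^2) · (1 − w/(-1))^{−2}.
By the binomial series (1−u)^{−2} = Σ_{n≥0} C(n+1, 1) u^n for |u|<1, with u = w/(-1):
  c_n = C(n+1, 1) / (-1)^(n+2).
  c_0 = 1/(-1)^2 = 1.
  c_1 = 2/(-1)^3 = -2.
  c_2 = 3/(-1)^4 = 3.
  c_3 = 4/(-1)^5 = -4.
The series is valid for |w/d| < 1, i.e. |z − z₀| < |d|.
Radius of convergence: R = |-1 − z₀| = |-1| = 1 (distance from z₀ to the singularity z = -1).

c_0 = 1, c_1 = -2, c_2 = 3, c_3 = -4; R = 1.


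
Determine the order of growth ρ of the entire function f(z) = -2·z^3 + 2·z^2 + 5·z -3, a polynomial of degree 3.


|f(z)| ≤ Σ|c_k|·r^k = O(r^3) as r → ∞. Polynomial growth is O(e^{r^ε}) for every ε > 0 (since r^3/e^{r^ε} → 0), so ρ ≤ ε for all ε > 0, i.e. ρ = 0. Every nonconstant polynomial has order 0.
Therefore ρ = 0.

Order ρ = 0.


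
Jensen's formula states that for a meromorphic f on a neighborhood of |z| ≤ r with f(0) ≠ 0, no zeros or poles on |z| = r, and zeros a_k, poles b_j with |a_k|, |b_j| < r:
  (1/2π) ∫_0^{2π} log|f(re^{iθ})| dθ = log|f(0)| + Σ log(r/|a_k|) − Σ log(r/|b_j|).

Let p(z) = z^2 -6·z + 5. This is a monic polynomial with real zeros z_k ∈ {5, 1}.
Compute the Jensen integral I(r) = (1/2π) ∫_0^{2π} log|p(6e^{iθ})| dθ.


Zeros: 1, 5; r = 6.
Inside |z| < r: 1, 5. Outside (|z| ≥ r): ∅.
p(0) = 5, so log|p(0)| = log(5) = 1.6094.
Apply Jensen: I(r) = log|p(0)| + Σ_k log(r/|z_k|), summed over zeros inside |z| < r.
  log(r/|z_k|) for z_k = 5: log(6/5) = 0.1823
  log(r/|z_k|) for z_k = 1: log(6/1) = 1.7918
Sum over inside zeros: 1.9741.
I(r) = log|p(0)| + (inside sum) = 1.6094 + 1.9741 = 3.5835.
Closed form (all zeros inside, monic): I(r) = n·log(r) = 2·log(6) = 3.5835. ✓

I(r) ≈ 3.5835.


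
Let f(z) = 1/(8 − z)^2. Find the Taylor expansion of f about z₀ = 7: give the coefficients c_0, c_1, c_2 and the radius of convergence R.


Let w = z − z₀, so z = z₀ + w.
Then 8 − z = 8 − (z₀ + w) = (8 − z₀) − w = 1 − w.
f(z) = 1/(1 − w)^2 = (1/(1)^2) · (1 − w/(1))^{−2}.
By the binomial series (1−u)^{−2} = Σ_{n≥0} C(n+1, 1) u^n for |u|<1, with u = w/(1):
  c_n = C(n+1, 1) / (1)^(n+2).
  c_0 = 1/(1)^2 = 1.
  c_1 = 2/(1)^3 = 2.
  c_2 = 3/(1)^4 = 3.
The series is valid for |w/d| < 1, i.e. |z − z₀| < |d|.
Radius of convergence: R = |8 − z₀| = |1| = 1 (distance from z₀ to the singularity z = 8).

c_0 = 1, c_1 = 2, c_2 = 3; R = 1.
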